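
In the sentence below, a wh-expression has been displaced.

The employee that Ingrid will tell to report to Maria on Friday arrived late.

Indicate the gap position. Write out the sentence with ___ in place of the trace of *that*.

The filler 'that' is interpreted as the direct object of 'tell'. The gap is right after 'tell'.

The employee that Ingrid will tell ___ to report to Maria on Friday arrived late.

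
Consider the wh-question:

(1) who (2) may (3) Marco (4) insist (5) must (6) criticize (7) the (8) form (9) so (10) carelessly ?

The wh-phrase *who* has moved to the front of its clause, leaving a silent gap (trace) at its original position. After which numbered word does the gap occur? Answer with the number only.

Pre-movement form: Marco may insist who must criticize the form so carelessly.
The filler 'who' is interpreted as the subject of the clause embedded under 'insist'. Fronting leaves a gap immediately after 'insist':
Who may Marco insist ___ must criticize the form so carelessly?
'insist' is word 4.

4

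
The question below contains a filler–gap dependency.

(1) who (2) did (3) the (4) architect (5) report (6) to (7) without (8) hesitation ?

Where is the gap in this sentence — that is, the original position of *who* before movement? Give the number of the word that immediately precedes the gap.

6

Before movement: The architect did report to who without hesitation.
The filler 'who' is interpreted as the object of the preposition 'to'. Wh-movement fronts it, leaving a gap right after 'to':
Who did the architect report to ___ without hesitation?
'to' is word 6.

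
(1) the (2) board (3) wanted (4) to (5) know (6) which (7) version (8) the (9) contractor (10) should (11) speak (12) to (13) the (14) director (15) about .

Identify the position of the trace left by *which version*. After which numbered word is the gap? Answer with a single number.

In situ: The contractor should speak to the director about which version.
'which version' functions as the object of the preposition 'about'. It moves to the left edge, and the trace sits right after 'about':
The board wanted to know which version the contractor should speak to the director about ___.
'about' is word 15.

15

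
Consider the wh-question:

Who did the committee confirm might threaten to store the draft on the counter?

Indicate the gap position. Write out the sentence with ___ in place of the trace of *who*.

Before movement: The committee did confirm who might threaten to store the draft on the counter.
'who' functions as the subject of the clause embedded under 'confirm'. The gap is right after 'confirm'.

Who did the committee confirm ___ might threaten to store the draft on the counter?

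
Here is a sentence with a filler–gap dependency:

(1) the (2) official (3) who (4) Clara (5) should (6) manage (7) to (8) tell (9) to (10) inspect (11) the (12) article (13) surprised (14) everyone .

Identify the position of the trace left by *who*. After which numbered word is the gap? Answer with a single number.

'who' functions as the direct object of 'tell'. It moves to the left edge, and the trace sits right after 'tell':
The official who Clara should manage to tell ___ to inspect the article surprised everyone.
'tell' is word 8.

8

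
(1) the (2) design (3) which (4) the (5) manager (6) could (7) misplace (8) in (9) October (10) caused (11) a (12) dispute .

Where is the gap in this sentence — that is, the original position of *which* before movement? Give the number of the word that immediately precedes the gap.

The filler 'which' is interpreted as the direct object of 'misplace'. Fronting leaves a gap immediately after 'misplace':
The design which the manager could misplace ___ in October caused a dispute.
'misplace' is word 7.

7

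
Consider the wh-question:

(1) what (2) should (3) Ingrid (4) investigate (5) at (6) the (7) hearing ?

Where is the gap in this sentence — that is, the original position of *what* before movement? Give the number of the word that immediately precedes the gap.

4

Pre-movement form: Ingrid should investigate what at the hearing.
The filler 'what' is interpreted as the direct object of 'investigate'. Fronting leaves a gap immediately after 'investigate':
What should Ingrid investigate ___ at the hearing?
'investigate' is word 4.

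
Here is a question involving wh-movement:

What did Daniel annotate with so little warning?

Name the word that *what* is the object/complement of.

annotate

Pre-movement form: Daniel did annotate what with so little warning.
'what' functions as the direct object of 'annotate'. Fronting leaves a gap immediately after 'annotate':
What did Daniel annotate ___ with so little warning?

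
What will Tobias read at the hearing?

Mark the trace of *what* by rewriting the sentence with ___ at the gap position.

In situ: Tobias will read what at the hearing.
'what' is the direct object of 'read'. The gap is right after 'read'.

What will Tobias read ___ at the hearing?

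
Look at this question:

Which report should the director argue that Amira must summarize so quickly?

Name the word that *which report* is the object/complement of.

Underlying clause: The director should argue that Amira must summarize which report so quickly.
'which report' is the direct object of 'summarize'. Fronting leaves a gap immediately after 'summarize':
Which report should the director argue that Amira must summarize ___ so quickly?

summarize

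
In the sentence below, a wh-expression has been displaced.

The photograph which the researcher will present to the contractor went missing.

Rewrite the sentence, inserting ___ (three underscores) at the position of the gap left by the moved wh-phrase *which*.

The filler 'which' is interpreted as the direct object of 'present'. The gap is right after 'present'.

The photograph which the researcher will present ___ to the contractor went missing.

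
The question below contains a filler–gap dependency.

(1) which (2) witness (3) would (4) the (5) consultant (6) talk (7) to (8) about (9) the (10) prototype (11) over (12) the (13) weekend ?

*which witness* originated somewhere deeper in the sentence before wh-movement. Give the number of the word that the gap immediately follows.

Pre-movement form: The consultant would talk to which witness about the prototype over the weekend.
'which witness' functions as the object of the preposition 'to'. It moves to the left edge, and the trace sits right after 'to':
Which witness would the consultant talk to ___ about the prototype over the weekend?
'to' is word 7.

7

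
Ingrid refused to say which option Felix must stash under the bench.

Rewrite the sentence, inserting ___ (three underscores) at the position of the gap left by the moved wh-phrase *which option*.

Underlying clause: Felix must stash which option under the bench.
'which option' is the direct object of 'stash'. The gap is right after 'stash'.

Ingrid refused to say which option Felix must stash ___ under the bench.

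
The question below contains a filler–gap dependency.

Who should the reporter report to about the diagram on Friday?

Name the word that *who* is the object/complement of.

Underlying clause: The reporter should report to who about the diagram on Friday.
'who' functions as the object of the preposition 'to'. Fronting leaves a gap immediately after 'to':
Who should the reporter report to ___ about the diagram on Friday?

to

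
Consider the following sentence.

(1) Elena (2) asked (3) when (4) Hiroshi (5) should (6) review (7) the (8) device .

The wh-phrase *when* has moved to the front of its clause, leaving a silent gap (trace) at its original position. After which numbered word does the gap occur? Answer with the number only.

Before movement: Hiroshi should review the device when.
'when' functions as the temporal adjunct. Fronting leaves a gap immediately after 'device':
Elena asked when Hiroshi should review the device ___.
'device' is word 8.

8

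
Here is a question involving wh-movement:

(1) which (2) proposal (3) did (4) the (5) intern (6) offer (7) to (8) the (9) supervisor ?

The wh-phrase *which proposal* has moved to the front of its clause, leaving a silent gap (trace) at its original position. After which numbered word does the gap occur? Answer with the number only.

6

Pre-movement form: The intern did offer which proposal to the supervisor.
'which proposal' is the direct object of 'offer'. It moves to the left edge, and the trace sits right after 'offer':
Which proposal did the intern offer ___ to the supervisor?
'offer' is word 6.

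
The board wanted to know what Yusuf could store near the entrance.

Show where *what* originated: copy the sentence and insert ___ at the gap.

The board wanted to know what Yusuf could store ___ near the entrance.

Underlying clause: Yusuf could store what near the entrance.
The filler 'what' is interpreted as the direct object of 'store'. The gap is right after 'store'.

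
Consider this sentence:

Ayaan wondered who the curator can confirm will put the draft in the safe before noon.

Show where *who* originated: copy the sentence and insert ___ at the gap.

Ayaan wondered who the curator can confirm ___ will put the draft in the safe before noon.

Underlying clause: The curator can confirm who will put the draft in the safe before noon.
'who' is the subject of the clause embedded under 'confirm'. The gap is right after 'confirm'.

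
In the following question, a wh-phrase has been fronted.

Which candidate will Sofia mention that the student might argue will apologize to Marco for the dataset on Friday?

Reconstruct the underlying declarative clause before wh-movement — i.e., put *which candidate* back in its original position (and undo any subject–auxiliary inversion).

'which candidate' functions as the subject of the clause embedded under 'argue'. Fronting leaves a gap immediately after 'argue':
Which candidate will Sofia mention that the student might argue ___ will apologize to Marco for the dataset on Friday?

Sofia will mention that the student might argue which candidate will apologize to Marco for the dataset on Friday.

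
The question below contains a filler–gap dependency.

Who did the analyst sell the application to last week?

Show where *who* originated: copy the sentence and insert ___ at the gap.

Pre-movement form: The analyst did sell the application to who last week.
'who' is the object of the preposition 'to' (recipient of 'sell'). The gap is right after 'to'.

Who did the analyst sell the application to ___ last week?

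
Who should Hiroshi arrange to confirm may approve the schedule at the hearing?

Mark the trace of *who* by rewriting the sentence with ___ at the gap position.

Pre-movement form: Hiroshi should arrange to confirm who may approve the schedule at the hearing.
The filler 'who' is interpreted as the subject of the clause embedded under 'confirm'. The gap is right after 'confirm'.

Who should Hiroshi arrange to confirm ___ may approve the schedule at the hearing?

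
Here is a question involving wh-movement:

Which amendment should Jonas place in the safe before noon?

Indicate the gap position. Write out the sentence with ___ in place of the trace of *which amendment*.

Pre-movement form: Jonas should place which amendment in the safe before noon.
The filler 'which amendment' is interpreted as the direct object of 'place'. The gap is right after 'place'.

Which amendment should Jonas place ___ in the safe before noon?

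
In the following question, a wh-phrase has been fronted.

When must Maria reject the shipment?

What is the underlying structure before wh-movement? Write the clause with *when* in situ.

'when' functions as the temporal adjunct. Fronting leaves a gap immediately after 'shipment':
When must Maria reject the shipment ___?

Maria must reject the shipment when.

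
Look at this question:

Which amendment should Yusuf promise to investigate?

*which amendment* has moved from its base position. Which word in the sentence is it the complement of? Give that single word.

In situ: Yusuf should promise to investigate which amendment.
'which amendment' is the direct object of 'investigate'. Fronting leaves a gap immediately after 'investigate':
Which amendment should Yusuf promise to investigate ___?

investigate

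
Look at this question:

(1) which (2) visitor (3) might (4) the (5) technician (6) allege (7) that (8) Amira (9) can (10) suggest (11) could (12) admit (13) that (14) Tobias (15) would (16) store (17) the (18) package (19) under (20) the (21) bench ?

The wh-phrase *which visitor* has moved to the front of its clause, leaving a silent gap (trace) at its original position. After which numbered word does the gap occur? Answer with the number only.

Before movement: The technician might allege that Amira can suggest which visitor could admit that Tobias would store the package under the bench.
'which visitor' is the subject of the clause embedded under 'suggest'. It moves to the left edge, and the trace sits right after 'suggest':
Which visitor might the technician allege that Amira can suggest ___ could admit that Tobias would store the package under the bench?
'suggest' is word 10.

10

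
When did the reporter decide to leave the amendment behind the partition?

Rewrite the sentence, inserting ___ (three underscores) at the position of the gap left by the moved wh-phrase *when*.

Underlying clause: The reporter did decide to leave the amendment behind the partition when.
'when' functions as the temporal adjunct. The gap is right after 'partition'.

When did the reporter decide to leave the amendment behind the partition ___?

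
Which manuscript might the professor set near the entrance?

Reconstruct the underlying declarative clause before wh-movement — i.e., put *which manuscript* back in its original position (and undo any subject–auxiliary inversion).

The filler 'which manuscript' is interpreted as the direct object of 'set'. Wh-movement fronts it, leaving a gap right after 'set':
Which manuscript might the professor set ___ near the entrance?

The professor might set which manuscript near the entrance.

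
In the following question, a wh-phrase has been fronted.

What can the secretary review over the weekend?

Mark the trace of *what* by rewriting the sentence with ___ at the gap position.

Before movement: The secretary can review what over the weekend.
'what' functions as the direct object of 'review'. The gap is right after 'review'.

What can the secretary review ___ over the weekend?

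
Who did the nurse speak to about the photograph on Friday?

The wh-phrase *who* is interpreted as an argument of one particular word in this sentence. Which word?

Underlying clause: The nurse did speak to who about the photograph on Friday.
'who' functions as the object of the preposition 'to'. Fronting leaves a gap immediately after 'to':
Who did the nurse speak to ___ about the photograph on Friday?

to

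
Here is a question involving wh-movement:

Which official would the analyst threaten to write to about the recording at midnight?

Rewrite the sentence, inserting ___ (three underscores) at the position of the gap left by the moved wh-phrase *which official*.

Which official would the analyst threaten to write to ___ about the recording at midnight?

Underlying clause: The analyst would threaten to write to which official about the recording at midnight.
The filler 'which official' is interpreted as the object of the preposition 'to'. The gap is right after 'to'.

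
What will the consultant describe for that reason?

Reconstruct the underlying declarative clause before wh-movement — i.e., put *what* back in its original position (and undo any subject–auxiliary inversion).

The consultant will describe what for that reason.

'what' is the direct object of 'describe'. Wh-movement fronts it, leaving a gap right after 'describe':
What will the consultant describe ___ for that reason?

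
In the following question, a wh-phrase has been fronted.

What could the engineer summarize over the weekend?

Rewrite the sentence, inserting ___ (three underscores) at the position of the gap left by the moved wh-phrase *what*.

Underlying clause: The engineer could summarize what over the weekend.
'what' functions as the direct object of 'summarize'. The gap is right after 'summarize'.

What could the engineer summarize ___ over the weekend?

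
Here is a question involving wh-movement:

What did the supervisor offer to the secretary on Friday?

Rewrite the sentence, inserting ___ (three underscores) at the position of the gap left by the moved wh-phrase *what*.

What did the supervisor offer ___ to the secretary on Friday?

Pre-movement form: The supervisor did offer what to the secretary on Friday.
The filler 'what' is interpreted as the direct object of 'offer'. The gap is right after 'offer'.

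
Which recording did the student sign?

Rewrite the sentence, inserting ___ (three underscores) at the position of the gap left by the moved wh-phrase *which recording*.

Which recording did the student sign ___?

Before movement: The student did sign which recording.
The filler 'which recording' is interpreted as the direct object of 'sign'. The gap is right after 'sign'.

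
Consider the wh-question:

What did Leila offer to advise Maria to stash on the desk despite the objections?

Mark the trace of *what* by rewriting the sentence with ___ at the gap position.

What did Leila offer to advise Maria to stash ___ on the desk despite the objections?

Pre-movement form: Leila did offer to advise Maria to stash what on the desk despite the objections.
'what' is the direct object of 'stash'. The gap is right after 'stash'.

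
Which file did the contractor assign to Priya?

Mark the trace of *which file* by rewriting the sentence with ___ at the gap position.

Which file did the contractor assign ___ to Priya?

Pre-movement form: The contractor did assign which file to Priya.
The filler 'which file' is interpreted as the direct object of 'assign'. The gap is right after 'assign'.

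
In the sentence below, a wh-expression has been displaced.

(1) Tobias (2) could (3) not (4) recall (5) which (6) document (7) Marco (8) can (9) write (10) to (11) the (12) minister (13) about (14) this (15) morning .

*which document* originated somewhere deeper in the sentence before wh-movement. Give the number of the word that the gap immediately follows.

13

Underlying clause: Marco can write to the minister about which document this morning.
The filler 'which document' is interpreted as the object of the preposition 'about'. Fronting leaves a gap immediately after 'about':
Tobias could not recall which document Marco can write to the minister about ___ this morning.
'about' is word 13.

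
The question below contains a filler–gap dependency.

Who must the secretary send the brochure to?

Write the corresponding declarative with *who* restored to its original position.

The secretary must send the brochure to who.

'who' is the object of the preposition 'to' (recipient of 'send'). Wh-movement fronts it, leaving a gap right after 'to':
Who must the secretary send the brochure to ___?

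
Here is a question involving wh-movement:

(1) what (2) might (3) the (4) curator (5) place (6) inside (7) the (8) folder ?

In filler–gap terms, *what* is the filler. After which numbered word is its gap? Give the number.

5

Before movement: The curator might place what inside the folder.
'what' functions as the direct object of 'place'. Fronting leaves a gap immediately after 'place':
What might the curator place ___ inside the folder?
'place' is word 5.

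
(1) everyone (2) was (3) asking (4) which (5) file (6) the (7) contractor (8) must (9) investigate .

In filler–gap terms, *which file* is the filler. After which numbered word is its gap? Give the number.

9

Underlying clause: The contractor must investigate which file.
'which file' is the direct object of 'investigate'. It moves to the left edge, and the trace sits right after 'investigate':
Everyone was asking which file the contractor must investigate ___.
'investigate' is word 9.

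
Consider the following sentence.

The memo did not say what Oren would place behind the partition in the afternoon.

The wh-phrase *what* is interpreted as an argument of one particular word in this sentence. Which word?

Pre-movement form: Oren would place what behind the partition in the afternoon.
'what' is the direct object of 'place'. Wh-movement fronts it, leaving a gap right after 'place':
The memo did not say what Oren would place ___ behind the partition in the afternoon.

place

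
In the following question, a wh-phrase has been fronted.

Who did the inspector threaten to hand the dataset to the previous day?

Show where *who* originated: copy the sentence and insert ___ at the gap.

Who did the inspector threaten to hand the dataset to ___ the previous day?

Pre-movement form: The inspector did threaten to hand the dataset to who the previous day.
'who' is the object of the preposition 'to' (recipient of 'hand'). The gap is right after 'to'.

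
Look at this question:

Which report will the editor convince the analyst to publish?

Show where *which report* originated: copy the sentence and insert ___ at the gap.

Which report will the editor convince the analyst to publish ___?

Pre-movement form: The editor will convince the analyst to publish which report.
'which report' functions as the direct object of 'publish'. The gap is right after 'publish'.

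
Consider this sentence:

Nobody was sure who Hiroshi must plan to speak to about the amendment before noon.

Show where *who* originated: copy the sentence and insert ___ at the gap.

Nobody was sure who Hiroshi must plan to speak to ___ about the amendment before noon.

In situ: Hiroshi must plan to speak to who about the amendment before noon.
The filler 'who' is interpreted as the object of the preposition 'to'. The gap is right after 'to'.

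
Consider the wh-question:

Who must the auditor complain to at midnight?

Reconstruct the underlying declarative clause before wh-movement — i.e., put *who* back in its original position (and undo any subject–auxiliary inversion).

'who' is the object of the preposition 'to'. Wh-movement fronts it, leaving a gap right after 'to':
Who must the auditor complain to ___ at midnight?

The auditor must complain to who at midnight.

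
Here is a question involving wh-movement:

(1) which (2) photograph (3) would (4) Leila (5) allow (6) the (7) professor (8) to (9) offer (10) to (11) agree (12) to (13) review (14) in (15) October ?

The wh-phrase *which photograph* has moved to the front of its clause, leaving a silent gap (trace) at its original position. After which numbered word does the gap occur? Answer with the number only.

13

Pre-movement form: Leila would allow the professor to offer to agree to review which photograph in October.
'which photograph' functions as the direct object of 'review'. Wh-movement fronts it, leaving a gap right after 'review':
Which photograph would Leila allow the professor to offer to agree to review ___ in October?
'review' is word 13.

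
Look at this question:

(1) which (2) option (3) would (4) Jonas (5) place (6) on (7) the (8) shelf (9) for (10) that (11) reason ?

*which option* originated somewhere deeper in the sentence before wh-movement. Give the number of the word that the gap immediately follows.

5

Before movement: Jonas would place which option on the shelf for that reason.
'which option' functions as the direct object of 'place'. Fronting leaves a gap immediately after 'place':
Which option would Jonas place ___ on the shelf for that reason?
'place' is word 5.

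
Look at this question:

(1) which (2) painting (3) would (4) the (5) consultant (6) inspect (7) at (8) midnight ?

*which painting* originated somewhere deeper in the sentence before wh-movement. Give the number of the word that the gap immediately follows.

6

Pre-movement form: The consultant would inspect which painting at midnight.
'which painting' is the direct object of 'inspect'. Fronting leaves a gap immediately after 'inspect':
Which painting would the consultant inspect ___ at midnight?
'inspect' is word 6.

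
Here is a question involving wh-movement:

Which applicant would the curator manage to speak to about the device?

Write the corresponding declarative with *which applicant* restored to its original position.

'which applicant' functions as the object of the preposition 'to'. It moves to the left edge, and the trace sits right after 'to':
Which applicant would the curator manage to speak to ___ about the device?

The curator would manage to speak to which applicant about the device.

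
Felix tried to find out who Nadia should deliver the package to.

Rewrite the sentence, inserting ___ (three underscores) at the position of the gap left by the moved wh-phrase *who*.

Felix tried to find out who Nadia should deliver the package to ___.

Pre-movement form: Nadia should deliver the package to who.
'who' is the object of the preposition 'to' (recipient of 'deliver'). The gap is right after 'to'.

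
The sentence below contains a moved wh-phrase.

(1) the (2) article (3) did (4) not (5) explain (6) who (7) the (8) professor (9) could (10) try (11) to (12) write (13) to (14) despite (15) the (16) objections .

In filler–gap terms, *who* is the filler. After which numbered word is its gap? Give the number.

13

In situ: The professor could try to write to who despite the objections.
'who' functions as the object of the preposition 'to'. Fronting leaves a gap immediately after 'to':
The article did not explain who the professor could try to write to ___ despite the objections.
'to' is word 13.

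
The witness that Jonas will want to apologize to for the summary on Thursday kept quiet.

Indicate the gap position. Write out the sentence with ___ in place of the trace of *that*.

'that' is the object of the preposition 'to'. The gap is right after 'to'.

The witness that Jonas will want to apologize to ___ for the summary on Thursday kept quiet.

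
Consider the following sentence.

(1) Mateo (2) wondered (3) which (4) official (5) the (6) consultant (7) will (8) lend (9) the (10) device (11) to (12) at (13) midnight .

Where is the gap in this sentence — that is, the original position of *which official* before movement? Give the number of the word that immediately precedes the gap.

In situ: The consultant will lend the device to which official at midnight.
'which official' functions as the object of the preposition 'to' (recipient of 'lend'). Wh-movement fronts it, leaving a gap right after 'to':
Mateo wondered which official the consultant will lend the device to ___ at midnight.
'to' is word 11.

11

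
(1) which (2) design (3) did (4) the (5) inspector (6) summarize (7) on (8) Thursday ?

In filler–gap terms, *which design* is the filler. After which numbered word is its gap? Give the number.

6

Underlying clause: The inspector did summarize which design on Thursday.
The filler 'which design' is interpreted as the direct object of 'summarize'. Fronting leaves a gap immediately after 'summarize':
Which design did the inspector summarize ___ on Thursday?
'summarize' is word 6.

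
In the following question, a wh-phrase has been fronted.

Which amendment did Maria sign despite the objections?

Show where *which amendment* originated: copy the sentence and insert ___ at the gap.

Which amendment did Maria sign ___ despite the objections?

In situ: Maria did sign which amendment despite the objections.
'which amendment' is the direct object of 'sign'. The gap is right after 'sign'.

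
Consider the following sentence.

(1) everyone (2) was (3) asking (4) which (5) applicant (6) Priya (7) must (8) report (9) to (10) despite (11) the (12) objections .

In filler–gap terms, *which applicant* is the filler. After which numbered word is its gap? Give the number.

Pre-movement form: Priya must report to which applicant despite the objections.
The filler 'which applicant' is interpreted as the object of the preposition 'to'. Wh-movement fronts it, leaving a gap right after 'to':
Everyone was asking which applicant Priya must report to ___ despite the objections.
'to' is word 9.

9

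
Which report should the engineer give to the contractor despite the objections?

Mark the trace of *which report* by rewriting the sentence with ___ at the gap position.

Which report should the engineer give ___ to the contractor despite the objections?

Underlying clause: The engineer should give which report to the contractor despite the objections.
The filler 'which report' is interpreted as the direct object of 'give'. The gap is right after 'give'.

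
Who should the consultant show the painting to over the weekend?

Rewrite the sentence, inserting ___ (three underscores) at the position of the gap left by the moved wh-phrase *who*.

Who should the consultant show the painting to ___ over the weekend?

Before movement: The consultant should show the painting to who over the weekend.
'who' functions as the object of the preposition 'to' (recipient of 'show'). The gap is right after 'to'.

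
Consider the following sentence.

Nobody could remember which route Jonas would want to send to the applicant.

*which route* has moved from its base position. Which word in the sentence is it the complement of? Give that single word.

In situ: Jonas would want to send which route to the applicant.
'which route' is the direct object of 'send'. Fronting leaves a gap immediately after 'send':
Nobody could remember which route Jonas would want to send ___ to the applicant.

send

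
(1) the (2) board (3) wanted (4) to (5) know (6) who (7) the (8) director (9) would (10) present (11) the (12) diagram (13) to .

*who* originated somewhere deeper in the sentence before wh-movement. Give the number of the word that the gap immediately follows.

Before movement: The director would present the diagram to who.
'who' is the object of the preposition 'to' (recipient of 'present'). Fronting leaves a gap immediately after 'to':
The board wanted to know who the director would present the diagram to ___.
'to' is word 13.

13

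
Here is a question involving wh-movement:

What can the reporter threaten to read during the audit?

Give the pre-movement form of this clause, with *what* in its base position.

The filler 'what' is interpreted as the direct object of 'read'. Fronting leaves a gap immediately after 'read':
What can the reporter threaten to read ___ during the audit?

The reporter can threaten to read what during the audit.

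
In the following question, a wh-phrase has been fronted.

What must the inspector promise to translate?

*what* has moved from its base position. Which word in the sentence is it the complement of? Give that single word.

translate

Underlying clause: The inspector must promise to translate what.
'what' is the direct object of 'translate'. Wh-movement fronts it, leaving a gap right after 'translate':
What must the inspector promise to translate ___?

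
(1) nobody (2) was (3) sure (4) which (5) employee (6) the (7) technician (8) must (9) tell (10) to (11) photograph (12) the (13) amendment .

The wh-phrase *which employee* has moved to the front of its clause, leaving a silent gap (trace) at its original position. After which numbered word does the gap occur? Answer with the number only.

Before movement: The technician must tell which employee to photograph the amendment.
'which employee' is the direct object of 'tell'. Wh-movement fronts it, leaving a gap right after 'tell':
Nobody was sure which employee the technician must tell ___ to photograph the amendment.
'tell' is word 9.

9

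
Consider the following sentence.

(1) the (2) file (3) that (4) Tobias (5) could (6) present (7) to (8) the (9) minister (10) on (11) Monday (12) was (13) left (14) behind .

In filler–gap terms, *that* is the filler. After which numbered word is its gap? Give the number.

6

'that' is the direct object of 'present'. Fronting leaves a gap immediately after 'present':
The file that Tobias could present ___ to the minister on Monday was left behind.
'present' is word 6.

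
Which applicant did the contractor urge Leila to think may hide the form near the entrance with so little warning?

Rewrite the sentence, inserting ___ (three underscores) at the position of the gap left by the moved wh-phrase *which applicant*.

Before movement: The contractor did urge Leila to think which applicant may hide the form near the entrance with so little warning.
'which applicant' functions as the subject of the clause embedded under 'think'. The gap is right after 'think'.

Which applicant did the contractor urge Leila to think ___ may hide the form near the entrance with so little warning?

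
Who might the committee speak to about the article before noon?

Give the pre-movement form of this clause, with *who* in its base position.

The committee might speak to who about the article before noon.

'who' functions as the object of the preposition 'to'. It moves to the left edge, and the trace sits right after 'to':
Who might the committee speak to ___ about the article before noon?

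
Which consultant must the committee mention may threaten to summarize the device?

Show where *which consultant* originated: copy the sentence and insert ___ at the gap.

Which consultant must the committee mention ___ may threaten to summarize the device?

Before movement: The committee must mention which consultant may threaten to summarize the device.
'which consultant' functions as the subject of the clause embedded under 'mention'. The gap is right after 'mention'.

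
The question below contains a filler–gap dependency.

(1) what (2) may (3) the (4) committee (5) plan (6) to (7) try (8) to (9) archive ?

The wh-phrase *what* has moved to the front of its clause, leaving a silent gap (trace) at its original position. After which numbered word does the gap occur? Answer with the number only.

9

Pre-movement form: The committee may plan to try to archive what.
The filler 'what' is interpreted as the direct object of 'archive'. Wh-movement fronts it, leaving a gap right after 'archive':
What may the committee plan to try to archive ___?
'archive' is word 9.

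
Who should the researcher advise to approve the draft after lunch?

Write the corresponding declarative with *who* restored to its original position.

The researcher should advise who to approve the draft after lunch.

'who' is the direct object of 'advise'. It moves to the left edge, and the trace sits right after 'advise':
Who should the researcher advise ___ to approve the draft after lunch?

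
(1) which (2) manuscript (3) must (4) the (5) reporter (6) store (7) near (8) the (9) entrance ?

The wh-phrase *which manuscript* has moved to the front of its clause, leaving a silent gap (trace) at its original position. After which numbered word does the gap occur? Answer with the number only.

Underlying clause: The reporter must store which manuscript near the entrance.
The filler 'which manuscript' is interpreted as the direct object of 'store'. It moves to the left edge, and the trace sits right after 'store':
Which manuscript must the reporter store ___ near the entrance?
'store' is word 6.

6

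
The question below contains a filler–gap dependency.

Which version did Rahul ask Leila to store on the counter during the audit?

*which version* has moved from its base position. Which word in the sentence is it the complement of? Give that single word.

store

Before movement: Rahul did ask Leila to store which version on the counter during the audit.
'which version' is the direct object of 'store'. It moves to the left edge, and the trace sits right after 'store':
Which version did Rahul ask Leila to store ___ on the counter during the audit?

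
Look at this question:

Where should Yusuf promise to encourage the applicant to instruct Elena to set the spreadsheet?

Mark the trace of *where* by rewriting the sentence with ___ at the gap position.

Before movement: Yusuf should promise to encourage the applicant to instruct Elena to set the spreadsheet where.
'where' is the locative complement of 'set'. The gap is right after 'spreadsheet'.

Where should Yusuf promise to encourage the applicant to instruct Elena to set the spreadsheet ___?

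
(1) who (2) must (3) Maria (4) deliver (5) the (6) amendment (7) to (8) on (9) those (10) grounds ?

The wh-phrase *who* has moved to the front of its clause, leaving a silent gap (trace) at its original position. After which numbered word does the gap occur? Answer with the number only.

7

In situ: Maria must deliver the amendment to who on those grounds.
'who' is the object of the preposition 'to' (recipient of 'deliver'). Fronting leaves a gap immediately after 'to':
Who must Maria deliver the amendment to ___ on those grounds?
'to' is word 7.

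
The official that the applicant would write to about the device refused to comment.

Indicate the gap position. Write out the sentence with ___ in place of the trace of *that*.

The official that the applicant would write to ___ about the device refused to comment.

'that' functions as the object of the preposition 'to'. The gap is right after 'to'.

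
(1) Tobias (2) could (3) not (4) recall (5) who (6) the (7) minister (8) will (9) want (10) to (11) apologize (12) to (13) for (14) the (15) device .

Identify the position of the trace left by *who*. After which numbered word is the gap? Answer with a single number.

12

Before movement: The minister will want to apologize to who for the device.
'who' functions as the object of the preposition 'to'. It moves to the left edge, and the trace sits right after 'to':
Tobias could not recall who the minister will want to apologize to ___ for the device.
'to' is word 12.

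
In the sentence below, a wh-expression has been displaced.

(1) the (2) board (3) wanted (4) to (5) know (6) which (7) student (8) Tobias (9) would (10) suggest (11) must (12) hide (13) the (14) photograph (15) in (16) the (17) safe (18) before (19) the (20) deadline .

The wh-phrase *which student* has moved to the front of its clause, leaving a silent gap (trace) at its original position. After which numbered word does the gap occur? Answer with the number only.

In situ: Tobias would suggest which student must hide the photograph in the safe before the deadline.
The filler 'which student' is interpreted as the subject of the clause embedded under 'suggest'. It moves to the left edge, and the trace sits right after 'suggest':
The board wanted to know which student Tobias would suggest ___ must hide the photograph in the safe before the deadline.
'suggest' is word 10.

10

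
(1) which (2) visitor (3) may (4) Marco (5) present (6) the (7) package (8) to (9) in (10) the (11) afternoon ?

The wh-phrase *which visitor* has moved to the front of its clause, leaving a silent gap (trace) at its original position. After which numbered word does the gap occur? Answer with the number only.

In situ: Marco may present the package to which visitor in the afternoon.
The filler 'which visitor' is interpreted as the object of the preposition 'to' (recipient of 'present'). It moves to the left edge, and the trace sits right after 'to':
Which visitor may Marco present the package to ___ in the afternoon?
'to' is word 8.

8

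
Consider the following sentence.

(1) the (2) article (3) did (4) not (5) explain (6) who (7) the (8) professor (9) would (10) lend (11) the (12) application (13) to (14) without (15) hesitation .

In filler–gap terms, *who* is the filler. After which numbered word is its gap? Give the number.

13

Pre-movement form: The professor would lend the application to who without hesitation.
'who' functions as the object of the preposition 'to' (recipient of 'lend'). It moves to the left edge, and the trace sits right after 'to':
The article did not explain who the professor would lend the application to ___ without hesitation.
'to' is word 13.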